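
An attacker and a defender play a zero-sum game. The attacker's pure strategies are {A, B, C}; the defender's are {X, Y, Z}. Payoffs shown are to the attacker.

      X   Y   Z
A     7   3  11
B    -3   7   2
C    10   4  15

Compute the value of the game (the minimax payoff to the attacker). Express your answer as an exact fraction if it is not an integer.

41/8

Row minima: A → 3, B → -3, C → 4; maximin = 4.
Column maxima: X → 10, Y → 7, Z → 15; minimax = 7.
4 ≠ 7, so there is no saddle point; optimal play is mixed.
A is strictly dominated by C, so the attacker never plays it.
Z is strictly dominated by X (it gives the attacker strictly more in every row), so the defender never plays it.
On the remaining 2×2 (B, C vs X, Y):
Let the attacker play B with probability p. Expected payoff against X: (-3)p + 10(1−p) = −13p + 10; against Y: 7p + 4(1−p) = 3p + 4.
Setting these equal: −13p + 10 = 3p + 4 ⇒ −16p = -6 ⇒ p = 3/8, and the value is (-13)·(3/8) + 10 = 41/8.
For the defender: with q = P(X), equating B's and C's payoffs gives −10q + 7 = 6q + 4 ⇒ q = 3/16.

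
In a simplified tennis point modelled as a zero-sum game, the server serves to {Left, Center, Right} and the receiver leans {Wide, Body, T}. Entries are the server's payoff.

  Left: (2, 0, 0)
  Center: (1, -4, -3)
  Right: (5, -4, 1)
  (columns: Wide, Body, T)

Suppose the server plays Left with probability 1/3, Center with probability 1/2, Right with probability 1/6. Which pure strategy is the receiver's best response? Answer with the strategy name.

Body

If the receiver plays Wide, the server's expected payoff is (1/3)·2 + (1/2)·1 + (1/6)·5 = 2.
If the receiver plays Body, the server's expected payoff is (1/3)·0 + (1/2)·(-4) + (1/6)·(-4) = -8/3.
If the receiver plays T, the server's expected payoff is (1/3)·0 + (1/2)·(-3) + (1/6)·1 = -4/3.
The receiver minimizes the server's payoff; the smallest is -8/3, so the best response is Body.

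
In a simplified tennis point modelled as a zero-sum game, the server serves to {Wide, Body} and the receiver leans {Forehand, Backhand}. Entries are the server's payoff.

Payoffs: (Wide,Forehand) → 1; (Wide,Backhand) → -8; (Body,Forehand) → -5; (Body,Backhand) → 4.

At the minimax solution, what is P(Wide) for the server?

Row minima: Wide → -8, Body → -5; maximin = -5.
Column maxima: Forehand → 1, Backhand → 4; minimax = 1.
-5 ≠ 1, so there is no saddle point; optimal play is mixed.
Let the server play Wide with probability p. Expected payoff against Forehand: 1p + (-5)(1−p) = 6p − 5; against Backhand: (-8)p + 4(1−p) = −12p + 4.
Setting these equal: 6p − 5 = −12p + 4 ⇒ 18p = 9 ⇒ p = 1/2, and the value is (6)·(1/2) − 5 = -2.
For the receiver: with q = P(Forehand), equating Wide's and Body's payoffs gives 9q − 8 = −9q + 4 ⇒ q = 2/3.

1/2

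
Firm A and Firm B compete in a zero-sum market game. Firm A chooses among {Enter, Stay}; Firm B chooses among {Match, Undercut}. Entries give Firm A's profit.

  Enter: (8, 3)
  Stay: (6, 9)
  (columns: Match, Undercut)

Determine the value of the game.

27/4

Row minima: Enter → 3, Stay → 6; maximin = 6.
Column maxima: Match → 8, Undercut → 9; minimax = 8.
6 ≠ 8, so there is no saddle point; optimal play is mixed.
Let Firm A play Enter with probability p. Expected payoff against Match: 8p + 6(1−p) = 2p + 6; against Undercut: 3p + 9(1−p) = −6p + 9.
Setting these equal: 2p + 6 = −6p + 9 ⇒ 8p = 3 ⇒ p = 3/8, and the value is (2)·(3/8) + 6 = 27/4.
For Firm B: with q = P(Match), equating Enter's and Stay's payoffs gives 5q + 3 = −3q + 9 ⇒ q = 3/4.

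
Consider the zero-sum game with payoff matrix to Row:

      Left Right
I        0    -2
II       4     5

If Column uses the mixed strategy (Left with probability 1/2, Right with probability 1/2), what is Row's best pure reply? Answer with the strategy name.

Expected payoff of I: (1/2)·0 + (1/2)·(-2) = -1.
Expected payoff of II: (1/2)·4 + (1/2)·5 = 9/2.
The largest is 9/2, so Row's best response is II.

II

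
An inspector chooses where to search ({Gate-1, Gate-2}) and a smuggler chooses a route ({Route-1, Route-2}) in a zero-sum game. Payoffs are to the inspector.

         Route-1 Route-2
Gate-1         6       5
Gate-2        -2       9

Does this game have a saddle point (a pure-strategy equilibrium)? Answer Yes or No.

No

Row minima: Gate-1 → 5, Gate-2 → -2; maximin = 5.
Column maxima: Route-1 → 6, Route-2 → 9; minimax = 6.
5 ≠ 6, so no pure-strategy equilibrium exists.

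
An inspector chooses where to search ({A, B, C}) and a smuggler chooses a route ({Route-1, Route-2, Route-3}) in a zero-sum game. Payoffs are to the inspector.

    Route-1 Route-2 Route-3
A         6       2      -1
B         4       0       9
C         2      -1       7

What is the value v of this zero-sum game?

3/2

Row minima: A → -1, B → 0, C → -1; maximin = 0.
Column maxima: Route-1 → 6, Route-2 → 2, Route-3 → 9; minimax = 2.
0 ≠ 2, so there is no saddle point; optimal play is mixed.
C is strictly dominated by B, so the inspector never plays it.
Route-1 is strictly dominated by Route-2 (it gives the inspector strictly more in every row), so the smuggler never plays it.
On the remaining 2×2 (A, B vs Route-2, Route-3):
Let the inspector play A with probability p. Expected payoff against Route-2: 2p + 0(1−p) = 2p; against Route-3: (-1)p + 9(1−p) = −10p + 9.
Setting these equal: 2p = −10p + 9 ⇒ 12p = 9 ⇒ p = 3/4, and the value is (2)·(3/4) = 3/2.
For the smuggler: with q = P(Route-2), equating A's and B's payoffs gives 3q − 1 = −9q + 9 ⇒ q = 5/6.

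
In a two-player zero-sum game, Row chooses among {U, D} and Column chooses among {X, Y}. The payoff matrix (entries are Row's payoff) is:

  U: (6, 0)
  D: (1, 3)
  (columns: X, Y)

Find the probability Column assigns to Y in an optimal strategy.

5/8

Row minima: U → 0, D → 1; maximin = 1.
Column maxima: X → 6, Y → 3; minimax = 3.
1 ≠ 3, so there is no saddle point; optimal play is mixed.
Let Row play U with probability p. Expected payoff against X: 6p + 1(1−p) = 5p + 1; against Y: 0p + 3(1−p) = −3p + 3.
Setting these equal: 5p + 1 = −3p + 3 ⇒ 8p = 2 ⇒ p = 1/4, and the value is (5)·(1/4) + 1 = 9/4.
For Column: with q = P(X), equating U's and D's payoffs gives 6q = −2q + 3 ⇒ q = 3/8.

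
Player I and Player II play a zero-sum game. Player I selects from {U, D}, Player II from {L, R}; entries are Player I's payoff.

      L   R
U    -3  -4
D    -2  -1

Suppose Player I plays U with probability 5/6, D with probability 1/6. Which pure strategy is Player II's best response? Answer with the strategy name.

R

If Player II plays L, Player I's expected payoff is (5/6)·(-3) + (1/6)·(-2) = -17/6.
If Player II plays R, Player I's expected payoff is (5/6)·(-4) + (1/6)·(-1) = -7/2.
Player II minimizes Player I's payoff; the smallest is -7/2, so the best response is R.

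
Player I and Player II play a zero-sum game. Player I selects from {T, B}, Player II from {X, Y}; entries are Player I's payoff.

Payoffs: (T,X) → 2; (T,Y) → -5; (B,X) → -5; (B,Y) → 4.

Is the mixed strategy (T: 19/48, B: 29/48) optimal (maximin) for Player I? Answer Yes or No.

Against X this mix gives (19/48)·2 + (29/48)·(-5) = -107/48.
Against Y this mix gives (19/48)·(-5) + (29/48)·4 = 7/16.
Player II will play X, holding Player I to -107/48. Shifting weight toward the row that does better against X would raise this floor (the equalizing mix achieves -17/16 against both X and Y), so the proposed strategy is not optimal.

No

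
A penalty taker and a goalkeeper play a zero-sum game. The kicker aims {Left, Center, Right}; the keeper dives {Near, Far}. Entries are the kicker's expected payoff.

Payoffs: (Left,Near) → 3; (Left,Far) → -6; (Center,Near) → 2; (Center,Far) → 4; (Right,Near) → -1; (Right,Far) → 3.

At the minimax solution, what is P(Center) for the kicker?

9/11

Row minima: Left → -6, Center → 2, Right → -1; maximin = 2.
Column maxima: Near → 3, Far → 4; minimax = 3.
2 ≠ 3, so there is no saddle point; optimal play is mixed.
Right is strictly dominated by Center, so the kicker never plays it.
On the remaining 2×2 (Left, Center vs Near, Far):
Let the kicker play Left with probability p. Expected payoff against Near: 3p + 2(1−p) = p + 2; against Far: (-6)p + 4(1−p) = −10p + 4.
Setting these equal: p + 2 = −10p + 4 ⇒ 11p = 2 ⇒ p = 2/11, and the value is (1)·(2/11) + 2 = 24/11.
For the keeper: with q = P(Near), equating Left's and Center's payoffs gives 9q − 6 = −2q + 4 ⇒ q = 10/11.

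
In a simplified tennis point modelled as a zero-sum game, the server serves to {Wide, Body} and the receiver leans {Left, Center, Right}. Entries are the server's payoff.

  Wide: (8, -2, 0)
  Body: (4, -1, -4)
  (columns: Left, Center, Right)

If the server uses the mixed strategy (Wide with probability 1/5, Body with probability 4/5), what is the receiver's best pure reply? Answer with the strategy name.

If the receiver plays Left, the server's expected payoff is (1/5)·8 + (4/5)·4 = 24/5.
If the receiver plays Center, the server's expected payoff is (1/5)·(-2) + (4/5)·(-1) = -6/5.
If the receiver plays Right, the server's expected payoff is (1/5)·0 + (4/5)·(-4) = -16/5.
The receiver minimizes the server's payoff; the smallest is -16/5, so the best response is Right.

Right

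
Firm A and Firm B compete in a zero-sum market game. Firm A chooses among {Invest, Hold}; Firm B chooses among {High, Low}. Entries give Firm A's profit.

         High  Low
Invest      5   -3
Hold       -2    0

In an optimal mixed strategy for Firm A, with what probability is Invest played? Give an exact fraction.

Row minima: Invest → -3, Hold → -2; maximin = -2.
Column maxima: High → 5, Low → 0; minimax = 0.
-2 ≠ 0, so there is no saddle point; optimal play is mixed.
Let Firm A play Invest with probability p. Expected payoff against High: 5p + (-2)(1−p) = 7p − 2; against Low: (-3)p + 0(1−p) = −3p.
Setting these equal: 7p − 2 = −3p ⇒ 10p = 2 ⇒ p = 1/5, and the value is (7)·(1/5) − 2 = -3/5.
For Firm B: with q = P(High), equating Invest's and Hold's payoffs gives 8q − 3 = −2q ⇒ q = 3/10.

1/5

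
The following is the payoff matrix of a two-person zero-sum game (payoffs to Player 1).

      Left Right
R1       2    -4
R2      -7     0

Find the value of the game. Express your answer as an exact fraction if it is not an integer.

Row minima: R1 → -4, R2 → -7; maximin = -4.
Column maxima: Left → 2, Right → 0; minimax = 0.
-4 ≠ 0, so there is no saddle point; optimal play is mixed.
Let Player 1 play R1 with probability p. Expected payoff against Left: 2p + (-7)(1−p) = 9p − 7; against Right: (-4)p + 0(1−p) = −4p.
Setting these equal: 9p − 7 = −4p ⇒ 13p = 7 ⇒ p = 7/13, and the value is (9)·(7/13) − 7 = -28/13.
For Player 2: with q = P(Left), equating R1's and R2's payoffs gives 6q − 4 = −7q ⇒ q = 4/13.

-28/13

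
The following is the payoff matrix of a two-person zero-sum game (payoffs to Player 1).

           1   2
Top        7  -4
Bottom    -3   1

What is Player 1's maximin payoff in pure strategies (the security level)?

Row minima: Top → -4, Bottom → -3.
The best of these is -3.

-3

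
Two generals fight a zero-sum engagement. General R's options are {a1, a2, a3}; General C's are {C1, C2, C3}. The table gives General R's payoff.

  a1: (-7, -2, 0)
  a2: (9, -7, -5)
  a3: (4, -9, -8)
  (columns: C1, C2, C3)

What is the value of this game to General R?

Row minima: a1 → -7, a2 → -7, a3 → -9; maximin = -7.
Column maxima: C1 → 9, C2 → -2, C3 → 0; minimax = -2.
-7 ≠ -2, so there is no saddle point; optimal play is mixed.
a3 is strictly dominated by a2, so General R never plays it.
C3 is strictly dominated by C2 (it gives General R strictly more in every row), so General C never plays it.
On the remaining 2×2 (a1, a2 vs C1, C2):
Let General R play a1 with probability p. Expected payoff against C1: (-7)p + 9(1−p) = −16p + 9; against C2: (-2)p + (-7)(1−p) = 5p − 7.
Setting these equal: −16p + 9 = 5p − 7 ⇒ −21p = -16 ⇒ p = 16/21, and the value is (-16)·(16/21) + 9 = -67/21.
For General C: with q = P(C1), equating a1's and a2's payoffs gives −5q − 2 = 16q − 7 ⇒ q = 5/21.

-67/21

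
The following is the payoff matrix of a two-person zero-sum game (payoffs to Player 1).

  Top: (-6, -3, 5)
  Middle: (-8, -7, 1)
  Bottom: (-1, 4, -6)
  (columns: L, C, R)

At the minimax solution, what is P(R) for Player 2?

Row minima: Top → -6, Middle → -8, Bottom → -6; maximin = -6.
Column maxima: L → -1, C → 4, R → 5; minimax = -1.
-6 ≠ -1, so there is no saddle point; optimal play is mixed.
Middle is strictly dominated by Top, so Player 1 never plays it.
C is strictly dominated by L (it gives Player 1 strictly more in every row), so Player 2 never plays it.
On the remaining 2×2 (Top, Bottom vs L, R):
Let Player 1 play Top with probability p. Expected payoff against L: (-6)p + (-1)(1−p) = −5p − 1; against R: 5p + (-6)(1−p) = 11p − 6.
Setting these equal: −5p − 1 = 11p − 6 ⇒ −16p = -5 ⇒ p = 5/16, and the value is (-5)·(5/16) − 1 = -41/16.
For Player 2: with q = P(L), equating Top's and Bottom's payoffs gives −11q + 5 = 5q − 6 ⇒ q = 11/16.

5/16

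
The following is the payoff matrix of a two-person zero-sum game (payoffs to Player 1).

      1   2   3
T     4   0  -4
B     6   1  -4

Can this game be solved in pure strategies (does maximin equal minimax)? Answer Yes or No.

Yes

Row minima: T → -4, B → -4; maximin = -4.
Column maxima: 1 → 6, 2 → 1, 3 → -4; minimax = -4.
maximin = minimax = -4, so a saddle point exists.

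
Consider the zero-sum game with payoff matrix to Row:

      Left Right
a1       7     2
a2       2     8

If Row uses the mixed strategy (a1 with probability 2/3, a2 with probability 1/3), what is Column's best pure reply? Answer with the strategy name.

Right

If Column plays Left, Row's expected payoff is (2/3)·7 + (1/3)·2 = 16/3.
If Column plays Right, Row's expected payoff is (2/3)·2 + (1/3)·8 = 4.
Column minimizes Row's payoff; the smallest is 4, so the best response is Right.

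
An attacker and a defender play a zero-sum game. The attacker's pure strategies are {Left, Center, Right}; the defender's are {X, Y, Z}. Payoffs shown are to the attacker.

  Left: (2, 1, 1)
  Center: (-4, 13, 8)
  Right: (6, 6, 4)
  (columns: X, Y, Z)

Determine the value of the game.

Row minima: Left → 1, Center → -4, Right → 4; maximin = 4.
Column maxima: X → 6, Y → 13, Z → 8; minimax = 6.
4 ≠ 6, so there is no saddle point; optimal play is mixed.
Left is strictly dominated by Right, so the attacker never plays it.
With Left eliminated, Y is strictly dominated by Z (it gives the attacker strictly more in every remaining row), so the defender never plays it.
On the remaining 2×2 (Center, Right vs X, Z):
Let the attacker play Center with probability p. Expected payoff against X: (-4)p + 6(1−p) = −10p + 6; against Z: 8p + 4(1−p) = 4p + 4.
Setting these equal: −10p + 6 = 4p + 4 ⇒ −14p = -2 ⇒ p = 1/7, and the value is (-10)·(1/7) + 6 = 32/7.
For the defender: with q = P(X), equating Center's and Right's payoffs gives −12q + 8 = 2q + 4 ⇒ q = 2/7.

32/7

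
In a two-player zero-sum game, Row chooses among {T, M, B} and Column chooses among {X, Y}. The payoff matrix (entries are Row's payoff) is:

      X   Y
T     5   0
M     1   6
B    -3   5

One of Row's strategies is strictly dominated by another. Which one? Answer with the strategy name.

B

M gives a strictly higher payoff than B against every column: 1 > -3, 6 > 5.
So B is strictly dominated and Row never plays it.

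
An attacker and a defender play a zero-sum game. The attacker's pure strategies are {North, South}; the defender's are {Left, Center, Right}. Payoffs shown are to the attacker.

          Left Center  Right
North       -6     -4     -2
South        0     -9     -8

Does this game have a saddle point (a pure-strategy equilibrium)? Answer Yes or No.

No

Row minima: North → -6, South → -9; maximin = -6.
Column maxima: Left → 0, Center → -4, Right → -2; minimax = -4.
-6 ≠ -4, so no pure-strategy equilibrium exists.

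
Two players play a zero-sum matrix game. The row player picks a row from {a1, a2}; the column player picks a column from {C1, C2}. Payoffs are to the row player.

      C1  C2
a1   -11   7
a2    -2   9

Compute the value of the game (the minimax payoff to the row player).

-2

Row minima: a1 → -11, a2 → -2; maximin = -2.
Column maxima: C1 → -2, C2 → 9; minimax = -2.
Since maximin = minimax = -2, there is a saddle point and the value is -2.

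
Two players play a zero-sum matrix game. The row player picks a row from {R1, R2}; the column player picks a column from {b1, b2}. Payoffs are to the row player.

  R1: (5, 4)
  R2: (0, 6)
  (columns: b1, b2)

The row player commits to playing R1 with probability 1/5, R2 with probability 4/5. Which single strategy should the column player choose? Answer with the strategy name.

If the column player plays b1, the row player's expected payoff is (1/5)·5 + (4/5)·0 = 1.
If the column player plays b2, the row player's expected payoff is (1/5)·4 + (4/5)·6 = 28/5.
The column player minimizes the row player's payoff; the smallest is 1, so the best response is b1.

b1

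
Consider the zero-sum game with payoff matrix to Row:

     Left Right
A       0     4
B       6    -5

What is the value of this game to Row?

Row minima: A → 0, B → -5; maximin = 0.
Column maxima: Left → 6, Right → 4; minimax = 4.
0 ≠ 4, so there is no saddle point; optimal play is mixed.
Let Row play A with probability p. Expected payoff against Left: 0p + 6(1−p) = −6p + 6; against Right: 4p + (-5)(1−p) = 9p − 5.
Setting these equal: −6p + 6 = 9p − 5 ⇒ −15p = -11 ⇒ p = 11/15, and the value is (-6)·(11/15) + 6 = 8/5.
For Column: with q = P(Left), equating A's and B's payoffs gives −4q + 4 = 11q − 5 ⇒ q = 3/5.

8/5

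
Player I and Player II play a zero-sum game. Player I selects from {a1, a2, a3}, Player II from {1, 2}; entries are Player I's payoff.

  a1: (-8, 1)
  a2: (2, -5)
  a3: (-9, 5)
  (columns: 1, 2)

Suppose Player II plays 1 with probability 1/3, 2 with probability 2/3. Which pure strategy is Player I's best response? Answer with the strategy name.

Expected payoff of a1: (1/3)·(-8) + (2/3)·1 = -2.
Expected payoff of a2: (1/3)·2 + (2/3)·(-5) = -8/3.
Expected payoff of a3: (1/3)·(-9) + (2/3)·5 = 1/3.
The largest is 1/3, so Player I's best response is a3.

a3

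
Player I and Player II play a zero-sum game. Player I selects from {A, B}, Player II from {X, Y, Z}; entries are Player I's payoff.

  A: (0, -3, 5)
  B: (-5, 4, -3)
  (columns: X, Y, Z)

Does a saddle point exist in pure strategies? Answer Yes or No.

No

Row minima: A → -3, B → -5; maximin = -3.
Column maxima: X → 0, Y → 4, Z → 5; minimax = 0.
-3 ≠ 0, so no pure-strategy equilibrium exists.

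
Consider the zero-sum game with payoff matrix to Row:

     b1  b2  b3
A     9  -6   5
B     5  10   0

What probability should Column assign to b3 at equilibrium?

16/21

Row minima: A → -6, B → 0; maximin = 0.
Column maxima: b1 → 9, b2 → 10, b3 → 5; minimax = 5.
0 ≠ 5, so there is no saddle point; optimal play is mixed.
b1 is strictly dominated by b3 (it gives Row strictly more in every row), so Column never plays it.
On the remaining 2×2 (A, B vs b2, b3):
Let Row play A with probability p. Expected payoff against b2: (-6)p + 10(1−p) = −16p + 10; against b3: 5p + 0(1−p) = 5p.
Setting these equal: −16p + 10 = 5p ⇒ −21p = -10 ⇒ p = 10/21, and the value is (-16)·(10/21) + 10 = 50/21.
For Column: with q = P(b2), equating A's and B's payoffs gives −11q + 5 = 10q ⇒ q = 5/21.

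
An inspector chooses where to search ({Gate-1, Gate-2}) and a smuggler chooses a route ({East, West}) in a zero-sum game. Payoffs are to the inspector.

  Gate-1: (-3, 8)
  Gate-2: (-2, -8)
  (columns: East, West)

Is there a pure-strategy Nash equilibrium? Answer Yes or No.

No

Row minima: Gate-1 → -3, Gate-2 → -8; maximin = -3.
Column maxima: East → -2, West → 8; minimax = -2.
-3 ≠ -2, so no pure-strategy equilibrium exists.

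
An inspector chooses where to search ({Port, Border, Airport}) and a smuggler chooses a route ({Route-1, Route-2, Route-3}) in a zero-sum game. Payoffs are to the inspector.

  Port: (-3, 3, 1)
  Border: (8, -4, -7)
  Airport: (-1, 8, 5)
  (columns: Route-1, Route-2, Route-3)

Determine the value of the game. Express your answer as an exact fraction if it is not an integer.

11/7

Row minima: Port → -3, Border → -7, Airport → -1; maximin = -1.
Column maxima: Route-1 → 8, Route-2 → 8, Route-3 → 5; minimax = 5.
-1 ≠ 5, so there is no saddle point; optimal play is mixed.
Port is strictly dominated by Airport, so the inspector never plays it.
Route-2 is strictly dominated by Route-3 (it gives the inspector strictly more in every row), so the smuggler never plays it.
On the remaining 2×2 (Border, Airport vs Route-1, Route-3):
Let the inspector play Border with probability p. Expected payoff against Route-1: 8p + (-1)(1−p) = 9p − 1; against Route-3: (-7)p + 5(1−p) = −12p + 5.
Setting these equal: 9p − 1 = −12p + 5 ⇒ 21p = 6 ⇒ p = 2/7, and the value is (9)·(2/7) − 1 = 11/7.
For the smuggler: with q = P(Route-1), equating Border's and Airport's payoffs gives 15q − 7 = −6q + 5 ⇒ q = 4/7.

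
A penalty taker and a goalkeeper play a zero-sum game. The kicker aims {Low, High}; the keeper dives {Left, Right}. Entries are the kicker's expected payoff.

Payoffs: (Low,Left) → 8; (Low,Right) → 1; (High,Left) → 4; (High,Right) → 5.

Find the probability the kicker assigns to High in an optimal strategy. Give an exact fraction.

7/8

Row minima: Low → 1, High → 4; maximin = 4.
Column maxima: Left → 8, Right → 5; minimax = 5.
4 ≠ 5, so there is no saddle point; optimal play is mixed.
Let the kicker play Low with probability p. Expected payoff against Left: 8p + 4(1−p) = 4p + 4; against Right: 1p + 5(1−p) = −4p + 5.
Setting these equal: 4p + 4 = −4p + 5 ⇒ 8p = 1 ⇒ p = 1/8, and the value is (4)·(1/8) + 4 = 9/2.
For the keeper: with q = P(Left), equating Low's and High's payoffs gives 7q + 1 = −q + 5 ⇒ q = 1/2.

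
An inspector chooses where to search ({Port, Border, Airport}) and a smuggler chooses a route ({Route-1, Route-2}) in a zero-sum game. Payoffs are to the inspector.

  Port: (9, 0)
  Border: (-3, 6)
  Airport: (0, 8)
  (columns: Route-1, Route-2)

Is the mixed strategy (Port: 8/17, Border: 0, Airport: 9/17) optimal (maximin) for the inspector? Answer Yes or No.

Yes

Against Route-1 this mix gives (8/17)·9 + (9/17)·0 = 72/17.
Against Route-2 this mix gives (8/17)·0 + (9/17)·8 = 72/17.
All of the smuggler's active replies (Route-1, Route-2) yield 72/17, and no column does worse for the inspector. The mix makes the smuggler indifferent and guarantees 72/17, so it is optimal.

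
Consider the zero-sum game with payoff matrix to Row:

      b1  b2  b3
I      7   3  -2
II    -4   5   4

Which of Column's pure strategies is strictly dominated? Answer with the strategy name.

b3 holds Row's payoff strictly below b2 in every row: -2 < 3, 4 < 5.
So b2 is strictly dominated for Column.

b2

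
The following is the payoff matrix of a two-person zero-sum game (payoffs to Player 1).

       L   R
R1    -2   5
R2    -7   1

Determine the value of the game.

-2

Row minima: R1 → -2, R2 → -7; maximin = -2.
Column maxima: L → -2, R → 5; minimax = -2.
Since maximin = minimax = -2, there is a saddle point and the value is -2.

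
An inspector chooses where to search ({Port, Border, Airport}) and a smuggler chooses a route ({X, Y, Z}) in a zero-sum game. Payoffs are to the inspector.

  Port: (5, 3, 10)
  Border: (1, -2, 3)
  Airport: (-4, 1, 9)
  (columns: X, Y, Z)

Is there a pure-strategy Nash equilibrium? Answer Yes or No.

Yes

Row minima: Port → 3, Border → -2, Airport → -4; maximin = 3.
Column maxima: X → 5, Y → 3, Z → 10; minimax = 3.
maximin = minimax = 3, so a saddle point exists.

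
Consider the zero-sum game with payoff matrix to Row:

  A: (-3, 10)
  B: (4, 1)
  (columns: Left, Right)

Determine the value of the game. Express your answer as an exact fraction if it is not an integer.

43/16

Row minima: A → -3, B → 1; maximin = 1.
Column maxima: Left → 4, Right → 10; minimax = 4.
1 ≠ 4, so there is no saddle point; optimal play is mixed.
Let Row play A with probability p. Expected payoff against Left: (-3)p + 4(1−p) = −7p + 4; against Right: 10p + 1(1−p) = 9p + 1.
Setting these equal: −7p + 4 = 9p + 1 ⇒ −16p = -3 ⇒ p = 3/16, and the value is (-7)·(3/16) + 4 = 43/16.
For Column: with q = P(Left), equating A's and B's payoffs gives −13q + 10 = 3q + 1 ⇒ q = 9/16.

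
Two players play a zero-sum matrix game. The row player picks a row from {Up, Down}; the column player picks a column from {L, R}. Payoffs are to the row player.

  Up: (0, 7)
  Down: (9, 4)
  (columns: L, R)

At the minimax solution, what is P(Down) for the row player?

Row minima: Up → 0, Down → 4; maximin = 4.
Column maxima: L → 9, R → 7; minimax = 7.
4 ≠ 7, so there is no saddle point; optimal play is mixed.
Let the row player play Up with probability p. Expected payoff against L: 0p + 9(1−p) = −9p + 9; against R: 7p + 4(1−p) = 3p + 4.
Setting these equal: −9p + 9 = 3p + 4 ⇒ −12p = -5 ⇒ p = 5/12, and the value is (-9)·(5/12) + 9 = 21/4.
For the column player: with q = P(L), equating Up's and Down's payoffs gives −7q + 7 = 5q + 4 ⇒ q = 1/4.

7/12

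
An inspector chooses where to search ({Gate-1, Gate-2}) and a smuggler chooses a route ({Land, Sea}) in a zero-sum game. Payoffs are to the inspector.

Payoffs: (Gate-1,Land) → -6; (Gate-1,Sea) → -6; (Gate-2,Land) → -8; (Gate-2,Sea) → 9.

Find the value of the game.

-6

Row minima: Gate-1 → -6, Gate-2 → -8; maximin = -6.
Column maxima: Land → -6, Sea → 9; minimax = -6.
Since maximin = minimax = -6, there is a saddle point and the value is -6.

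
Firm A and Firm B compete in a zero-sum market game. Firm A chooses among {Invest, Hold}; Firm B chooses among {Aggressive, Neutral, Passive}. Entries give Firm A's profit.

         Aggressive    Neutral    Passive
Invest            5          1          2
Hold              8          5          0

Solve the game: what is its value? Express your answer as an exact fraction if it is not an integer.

5/3

Row minima: Invest → 1, Hold → 0; maximin = 1.
Column maxima: Aggressive → 8, Neutral → 5, Passive → 2; minimax = 2.
1 ≠ 2, so there is no saddle point; optimal play is mixed.
Aggressive is strictly dominated by Neutral (it gives Firm A strictly more in every row), so Firm B never plays it.
On the remaining 2×2 (Invest, Hold vs Neutral, Passive):
Let Firm A play Invest with probability p. Expected payoff against Neutral: 1p + 5(1−p) = −4p + 5; against Passive: 2p + 0(1−p) = 2p.
Setting these equal: −4p + 5 = 2p ⇒ −6p = -5 ⇒ p = 5/6, and the value is (-4)·(5/6) + 5 = 5/3.
For Firm B: with q = P(Neutral), equating Invest's and Hold's payoffs gives −q + 2 = 5q ⇒ q = 1/3.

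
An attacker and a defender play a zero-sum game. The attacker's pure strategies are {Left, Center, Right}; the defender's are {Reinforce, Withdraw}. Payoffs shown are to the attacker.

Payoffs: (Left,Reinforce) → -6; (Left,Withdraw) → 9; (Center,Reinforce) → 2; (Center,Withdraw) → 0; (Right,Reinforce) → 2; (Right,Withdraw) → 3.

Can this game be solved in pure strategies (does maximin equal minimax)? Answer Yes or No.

Row minima: Left → -6, Center → 0, Right → 2; maximin = 2.
Column maxima: Reinforce → 2, Withdraw → 9; minimax = 2.
maximin = minimax = 2, so a saddle point exists.

Yes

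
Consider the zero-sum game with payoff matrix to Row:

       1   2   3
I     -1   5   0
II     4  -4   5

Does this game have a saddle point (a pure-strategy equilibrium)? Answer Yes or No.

No

Row minima: I → -1, II → -4; maximin = -1.
Column maxima: 1 → 4, 2 → 5, 3 → 5; minimax = 4.
-1 ≠ 4, so no pure-strategy equilibrium exists.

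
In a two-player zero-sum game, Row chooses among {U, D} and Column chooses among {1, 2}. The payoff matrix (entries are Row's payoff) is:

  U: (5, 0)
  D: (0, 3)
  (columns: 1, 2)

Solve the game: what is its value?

15/8

Row minima: U → 0, D → 0; maximin = 0.
Column maxima: 1 → 5, 2 → 3; minimax = 3.
0 ≠ 3, so there is no saddle point; optimal play is mixed.
Let Row play U with probability p. Expected payoff against 1: 5p + 0(1−p) = 5p; against 2: 0p + 3(1−p) = −3p + 3.
Setting these equal: 5p = −3p + 3 ⇒ 8p = 3 ⇒ p = 3/8, and the value is (5)·(3/8) = 15/8.
For Column: with q = P(1), equating U's and D's payoffs gives 5q = −3q + 3 ⇒ q = 3/8.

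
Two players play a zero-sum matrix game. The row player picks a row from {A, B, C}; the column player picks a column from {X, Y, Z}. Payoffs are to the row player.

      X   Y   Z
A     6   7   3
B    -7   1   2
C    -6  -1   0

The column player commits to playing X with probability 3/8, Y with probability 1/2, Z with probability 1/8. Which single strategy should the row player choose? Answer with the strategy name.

A

Expected payoff of A: (3/8)·6 + (1/2)·7 + (1/8)·3 = 49/8.
Expected payoff of B: (3/8)·(-7) + (1/2)·1 + (1/8)·2 = -15/8.
Expected payoff of C: (3/8)·(-6) + (1/2)·(-1) + (1/8)·0 = -11/4.
The largest is 49/8, so the row player's best response is A.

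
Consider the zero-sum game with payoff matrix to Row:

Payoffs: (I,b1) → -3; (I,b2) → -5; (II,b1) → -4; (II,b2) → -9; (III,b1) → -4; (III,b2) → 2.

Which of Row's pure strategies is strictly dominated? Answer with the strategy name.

II

I gives a strictly higher payoff than II against every column: -3 > -4, -5 > -9.
So II is strictly dominated and Row never plays it.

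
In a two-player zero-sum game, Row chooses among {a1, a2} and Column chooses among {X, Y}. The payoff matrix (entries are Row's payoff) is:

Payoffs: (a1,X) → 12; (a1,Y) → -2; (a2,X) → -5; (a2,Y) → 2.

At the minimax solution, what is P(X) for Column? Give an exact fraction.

4/21

Row minima: a1 → -2, a2 → -5; maximin = -2.
Column maxima: X → 12, Y → 2; minimax = 2.
-2 ≠ 2, so there is no saddle point; optimal play is mixed.
Let Row play a1 with probability p. Expected payoff against X: 12p + (-5)(1−p) = 17p − 5; against Y: (-2)p + 2(1−p) = −4p + 2.
Setting these equal: 17p − 5 = −4p + 2 ⇒ 21p = 7 ⇒ p = 1/3, and the value is (17)·(1/3) − 5 = 2/3.
For Column: with q = P(X), equating a1's and a2's payoffs gives 14q − 2 = −7q + 2 ⇒ q = 4/21.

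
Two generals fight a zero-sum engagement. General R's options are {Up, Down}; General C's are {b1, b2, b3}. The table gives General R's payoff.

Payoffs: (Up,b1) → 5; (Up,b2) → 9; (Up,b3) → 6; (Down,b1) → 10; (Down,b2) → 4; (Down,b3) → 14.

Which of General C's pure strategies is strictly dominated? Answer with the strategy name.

b3

b1 holds General R's payoff strictly below b3 in every row: 5 < 6, 10 < 14.
So b3 is strictly dominated for General C.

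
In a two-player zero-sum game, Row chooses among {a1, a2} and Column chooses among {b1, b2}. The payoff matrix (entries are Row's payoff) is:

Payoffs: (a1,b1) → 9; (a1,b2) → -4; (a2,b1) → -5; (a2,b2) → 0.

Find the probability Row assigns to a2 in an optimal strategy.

13/18

Row minima: a1 → -4, a2 → -5; maximin = -4.
Column maxima: b1 → 9, b2 → 0; minimax = 0.
-4 ≠ 0, so there is no saddle point; optimal play is mixed.
Let Row play a1 with probability p. Expected payoff against b1: 9p + (-5)(1−p) = 14p − 5; against b2: (-4)p + 0(1−p) = −4p.
Setting these equal: 14p − 5 = −4p ⇒ 18p = 5 ⇒ p = 5/18, and the value is (14)·(5/18) − 5 = -10/9.
For Column: with q = P(b1), equating a1's and a2's payoffs gives 13q − 4 = −5q ⇒ q = 2/9.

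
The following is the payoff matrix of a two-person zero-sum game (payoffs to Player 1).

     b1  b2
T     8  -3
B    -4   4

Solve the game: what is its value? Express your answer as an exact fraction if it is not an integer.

20/19

Row minima: T → -3, B → -4; maximin = -3.
Column maxima: b1 → 8, b2 → 4; minimax = 4.
-3 ≠ 4, so there is no saddle point; optimal play is mixed.
Let Player 1 play T with probability p. Expected payoff against b1: 8p + (-4)(1−p) = 12p − 4; against b2: (-3)p + 4(1−p) = −7p + 4.
Setting these equal: 12p − 4 = −7p + 4 ⇒ 19p = 8 ⇒ p = 8/19, and the value is (12)·(8/19) − 4 = 20/19.
For Player 2: with q = P(b1), equating T's and B's payoffs gives 11q − 3 = −8q + 4 ⇒ q = 7/19.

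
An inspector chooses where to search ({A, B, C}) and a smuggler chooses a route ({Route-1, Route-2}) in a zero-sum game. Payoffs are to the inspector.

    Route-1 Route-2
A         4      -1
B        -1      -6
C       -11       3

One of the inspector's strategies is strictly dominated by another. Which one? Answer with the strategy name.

B

A gives a strictly higher payoff than B against every column: 4 > -1, -1 > -6.
So B is strictly dominated and the inspector never plays it.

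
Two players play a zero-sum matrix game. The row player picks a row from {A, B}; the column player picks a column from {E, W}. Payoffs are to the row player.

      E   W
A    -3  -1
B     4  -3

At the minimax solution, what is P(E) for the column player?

Row minima: A → -3, B → -3; maximin = -3.
Column maxima: E → 4, W → -1; minimax = -1.
-3 ≠ -1, so there is no saddle point; optimal play is mixed.
Let the row player play A with probability p. Expected payoff against E: (-3)p + 4(1−p) = −7p + 4; against W: (-1)p + (-3)(1−p) = 2p − 3.
Setting these equal: −7p + 4 = 2p − 3 ⇒ −9p = -7 ⇒ p = 7/9, and the value is (-7)·(7/9) + 4 = -13/9.
For the column player: with q = P(E), equating A's and B's payoffs gives −2q − 1 = 7q − 3 ⇒ q = 2/9.

2/9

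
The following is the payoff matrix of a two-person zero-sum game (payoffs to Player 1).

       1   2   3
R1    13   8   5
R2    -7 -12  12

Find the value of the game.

52/9

Row minima: R1 → 5, R2 → -12; maximin = 5.
Column maxima: 1 → 13, 2 → 8, 3 → 12; minimax = 8.
5 ≠ 8, so there is no saddle point; optimal play is mixed.
1 is strictly dominated by 2 (it gives Player 1 strictly more in every row), so Player 2 never plays it.
On the remaining 2×2 (R1, R2 vs 2, 3):
Let Player 1 play R1 with probability p. Expected payoff against 2: 8p + (-12)(1−p) = 20p − 12; against 3: 5p + 12(1−p) = −7p + 12.
Setting these equal: 20p − 12 = −7p + 12 ⇒ 27p = 24 ⇒ p = 8/9, and the value is (20)·(8/9) − 12 = 52/9.
For Player 2: with q = P(2), equating R1's and R2's payoffs gives 3q + 5 = −24q + 12 ⇒ q = 7/27.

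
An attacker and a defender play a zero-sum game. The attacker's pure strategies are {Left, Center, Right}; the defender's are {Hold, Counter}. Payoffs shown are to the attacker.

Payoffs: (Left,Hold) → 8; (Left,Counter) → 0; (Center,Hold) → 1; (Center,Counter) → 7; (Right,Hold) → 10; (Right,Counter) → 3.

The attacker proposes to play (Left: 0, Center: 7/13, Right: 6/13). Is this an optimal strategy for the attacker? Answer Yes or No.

Yes

Against Hold this mix gives (7/13)·1 + (6/13)·10 = 67/13.
Against Counter this mix gives (7/13)·7 + (6/13)·3 = 67/13.
All of the defender's active replies (Hold, Counter) yield 67/13, and no column does worse for the attacker. The mix makes the defender indifferent and guarantees 67/13, so it is optimal.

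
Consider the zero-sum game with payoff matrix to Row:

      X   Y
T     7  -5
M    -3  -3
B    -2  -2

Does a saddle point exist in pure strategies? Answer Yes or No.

Yes

Row minima: T → -5, M → -3, B → -2; maximin = -2.
Column maxima: X → 7, Y → -2; minimax = -2.
maximin = minimax = -2, so a saddle point exists.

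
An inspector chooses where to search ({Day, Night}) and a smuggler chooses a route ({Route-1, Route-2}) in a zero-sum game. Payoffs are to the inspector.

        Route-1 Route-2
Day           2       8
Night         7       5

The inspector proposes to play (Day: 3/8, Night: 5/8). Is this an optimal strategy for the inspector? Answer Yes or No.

No

Against Route-1 this mix gives (3/8)·2 + (5/8)·7 = 41/8.
Against Route-2 this mix gives (3/8)·8 + (5/8)·5 = 49/8.
The smuggler will play Route-1, holding the inspector to 41/8. Shifting weight toward the row that does better against Route-1 would raise this floor (the equalizing mix achieves 23/4 against both Route-1 and Route-2), so the proposed strategy is not optimal.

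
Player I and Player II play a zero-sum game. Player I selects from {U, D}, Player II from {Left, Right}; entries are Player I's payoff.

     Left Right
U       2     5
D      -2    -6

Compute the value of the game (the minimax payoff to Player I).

Row minima: U → 2, D → -6; maximin = 2.
Column maxima: Left → 2, Right → 5; minimax = 2.
Since maximin = minimax = 2, there is a saddle point and the value is 2.

2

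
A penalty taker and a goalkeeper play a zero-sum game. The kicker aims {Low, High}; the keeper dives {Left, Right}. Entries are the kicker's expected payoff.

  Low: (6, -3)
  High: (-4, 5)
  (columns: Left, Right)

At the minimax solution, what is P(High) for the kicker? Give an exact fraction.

Row minima: Low → -3, High → -4; maximin = -3.
Column maxima: Left → 6, Right → 5; minimax = 5.
-3 ≠ 5, so there is no saddle point; optimal play is mixed.
Let the kicker play Low with probability p. Expected payoff against Left: 6p + (-4)(1−p) = 10p − 4; against Right: (-3)p + 5(1−p) = −8p + 5.
Setting these equal: 10p − 4 = −8p + 5 ⇒ 18p = 9 ⇒ p = 1/2, and the value is (10)·(1/2) − 4 = 1.
For the keeper: with q = P(Left), equating Low's and High's payoffs gives 9q − 3 = −9q + 5 ⇒ q = 4/9.

1/2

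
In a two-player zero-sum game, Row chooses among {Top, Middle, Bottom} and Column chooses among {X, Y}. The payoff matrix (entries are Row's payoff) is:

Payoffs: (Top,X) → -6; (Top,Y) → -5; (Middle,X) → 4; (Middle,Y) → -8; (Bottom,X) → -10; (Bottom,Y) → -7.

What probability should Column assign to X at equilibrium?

Row minima: Top → -6, Middle → -8, Bottom → -10; maximin = -6.
Column maxima: X → 4, Y → -5; minimax = -5.
-6 ≠ -5, so there is no saddle point; optimal play is mixed.
Bottom is strictly dominated by Top, so Row never plays it.
On the remaining 2×2 (Top, Middle vs X, Y):
Let Row play Top with probability p. Expected payoff against X: (-6)p + 4(1−p) = −10p + 4; against Y: (-5)p + (-8)(1−p) = 3p − 8.
Setting these equal: −10p + 4 = 3p − 8 ⇒ −13p = -12 ⇒ p = 12/13, and the value is (-10)·(12/13) + 4 = -68/13.
For Column: with q = P(X), equating Top's and Middle's payoffs gives −q − 5 = 12q − 8 ⇒ q = 3/13.

3/13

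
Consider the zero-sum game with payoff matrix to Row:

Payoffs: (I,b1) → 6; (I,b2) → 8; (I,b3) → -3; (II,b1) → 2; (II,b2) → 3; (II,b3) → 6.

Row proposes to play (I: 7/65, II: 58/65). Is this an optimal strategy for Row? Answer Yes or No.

Against b1 this mix gives (7/65)·6 + (58/65)·2 = 158/65.
Against b2 this mix gives (7/65)·8 + (58/65)·3 = 46/13.
Against b3 this mix gives (7/65)·(-3) + (58/65)·6 = 327/65.
Column will play b1, holding Row to 158/65. Shifting weight toward the row that does better against b1 would raise this floor (the equalizing mix achieves 42/13 against both b1 and b3), so the proposed strategy is not optimal.

No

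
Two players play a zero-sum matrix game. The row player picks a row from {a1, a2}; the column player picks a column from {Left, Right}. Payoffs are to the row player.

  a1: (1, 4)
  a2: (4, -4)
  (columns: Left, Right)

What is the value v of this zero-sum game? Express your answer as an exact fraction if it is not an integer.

Row minima: a1 → 1, a2 → -4; maximin = 1.
Column maxima: Left → 4, Right → 4; minimax = 4.
1 ≠ 4, so there is no saddle point; optimal play is mixed.
Let the row player play a1 with probability p. Expected payoff against Left: 1p + 4(1−p) = −3p + 4; against Right: 4p + (-4)(1−p) = 8p − 4.
Setting these equal: −3p + 4 = 8p − 4 ⇒ −11p = -8 ⇒ p = 8/11, and the value is (-3)·(8/11) + 4 = 20/11.
For the column player: with q = P(Left), equating a1's and a2's payoffs gives −3q + 4 = 8q − 4 ⇒ q = 8/11.

20/11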